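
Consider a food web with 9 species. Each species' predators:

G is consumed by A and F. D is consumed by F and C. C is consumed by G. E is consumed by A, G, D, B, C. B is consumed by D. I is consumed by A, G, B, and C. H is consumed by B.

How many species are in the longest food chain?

One longest chain: E → B → D → C → G → F.
It has 6 species and 5 links.

6 species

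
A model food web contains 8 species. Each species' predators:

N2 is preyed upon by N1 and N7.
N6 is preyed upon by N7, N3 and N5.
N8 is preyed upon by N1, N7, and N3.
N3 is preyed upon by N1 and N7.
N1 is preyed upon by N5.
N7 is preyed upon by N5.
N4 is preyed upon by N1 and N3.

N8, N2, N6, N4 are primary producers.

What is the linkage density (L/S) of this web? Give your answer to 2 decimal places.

There are L = 14 links among S = 8 species.
L/S = 14/8 = 1.7500 ≈ 1.75.

L/S = 1.75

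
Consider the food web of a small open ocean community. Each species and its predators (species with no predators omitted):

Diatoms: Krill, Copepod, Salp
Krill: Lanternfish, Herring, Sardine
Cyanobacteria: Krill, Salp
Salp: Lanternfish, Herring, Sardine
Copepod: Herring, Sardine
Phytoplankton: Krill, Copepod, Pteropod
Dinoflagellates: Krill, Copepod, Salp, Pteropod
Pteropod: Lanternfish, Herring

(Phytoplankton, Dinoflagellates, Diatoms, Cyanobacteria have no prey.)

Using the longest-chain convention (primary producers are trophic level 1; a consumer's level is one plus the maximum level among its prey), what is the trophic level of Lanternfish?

Phytoplankton is a producer → level 1.
Krill eats Phytoplankton (level 1); other prey at levels: Dinoflagellates 1, Diatoms 1, Cyanobacteria 1 → level 2.
Lanternfish eats Krill (level 2); other prey at levels: Salp 2, Pteropod 2 → level 3.

Trophic level 3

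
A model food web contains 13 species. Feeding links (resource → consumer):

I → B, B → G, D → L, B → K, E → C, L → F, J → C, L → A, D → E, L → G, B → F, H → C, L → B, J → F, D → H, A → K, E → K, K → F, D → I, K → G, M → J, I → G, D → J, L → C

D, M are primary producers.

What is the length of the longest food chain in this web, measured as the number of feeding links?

One longest chain: D → L → A → K → F.
It has 5 species and 4 links.

4 links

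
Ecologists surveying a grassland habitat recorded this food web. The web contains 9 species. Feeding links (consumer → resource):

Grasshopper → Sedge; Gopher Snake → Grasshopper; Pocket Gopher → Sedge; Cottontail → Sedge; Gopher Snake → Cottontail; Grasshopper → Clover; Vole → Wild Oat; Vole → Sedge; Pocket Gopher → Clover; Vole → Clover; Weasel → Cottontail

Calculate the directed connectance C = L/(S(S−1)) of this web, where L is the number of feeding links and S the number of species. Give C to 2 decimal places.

The web has S = 9 species and L = 11 feeding links.
C = L / (S(S−1)) = 11 / 72 = 0.1528 ≈ 0.15.

C = 0.15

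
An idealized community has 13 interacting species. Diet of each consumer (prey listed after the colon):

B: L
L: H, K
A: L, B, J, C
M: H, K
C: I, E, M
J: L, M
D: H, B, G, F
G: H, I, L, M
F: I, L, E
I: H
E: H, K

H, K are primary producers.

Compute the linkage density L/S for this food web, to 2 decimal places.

L/S = 2.15

There are L = 28 links among S = 13 species.
L/S = 28/13 = 2.1538 ≈ 2.15.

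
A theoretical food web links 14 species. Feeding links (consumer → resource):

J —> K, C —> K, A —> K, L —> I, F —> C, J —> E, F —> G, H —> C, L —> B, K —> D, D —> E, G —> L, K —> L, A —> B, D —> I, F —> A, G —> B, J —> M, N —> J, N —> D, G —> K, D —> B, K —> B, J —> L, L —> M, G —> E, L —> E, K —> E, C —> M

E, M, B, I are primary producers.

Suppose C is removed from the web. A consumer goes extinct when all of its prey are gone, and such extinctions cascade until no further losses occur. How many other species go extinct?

Remove C.
Round 1: H (all prey gone) → extinct.
No further losses. Total secondary extinctions: 1.

1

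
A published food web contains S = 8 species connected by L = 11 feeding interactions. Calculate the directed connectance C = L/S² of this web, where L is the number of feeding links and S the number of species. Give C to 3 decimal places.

C = 0.172

The web has S = 8 species and L = 11 feeding links.
C = L / S² = 11 / 64 = 0.1719 ≈ 0.172.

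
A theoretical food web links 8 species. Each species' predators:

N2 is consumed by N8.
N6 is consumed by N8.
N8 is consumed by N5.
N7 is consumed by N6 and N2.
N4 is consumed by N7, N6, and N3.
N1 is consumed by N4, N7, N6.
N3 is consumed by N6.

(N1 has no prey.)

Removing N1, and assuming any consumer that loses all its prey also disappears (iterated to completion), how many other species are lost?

7

Remove N1.
Round 1: N4 (all prey gone) → extinct.
Round 2: N7 (all prey gone), N3 (all prey gone) → extinct.
Round 3: N6 (all prey gone), N2 (all prey gone) → extinct.
Round 4: N8 (all prey gone) → extinct.
Round 5: N5 (all prey gone) → extinct.
No further losses. Total secondary extinctions: 7.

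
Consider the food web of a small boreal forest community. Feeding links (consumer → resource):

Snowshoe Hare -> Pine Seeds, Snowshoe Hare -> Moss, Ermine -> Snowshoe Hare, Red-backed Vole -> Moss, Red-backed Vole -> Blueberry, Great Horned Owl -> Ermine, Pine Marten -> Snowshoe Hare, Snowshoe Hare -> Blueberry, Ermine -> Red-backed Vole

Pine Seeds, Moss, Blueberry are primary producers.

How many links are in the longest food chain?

One longest chain: Moss → Red-backed Vole → Ermine → Great Horned Owl.
It has 4 species and 3 links.

3 links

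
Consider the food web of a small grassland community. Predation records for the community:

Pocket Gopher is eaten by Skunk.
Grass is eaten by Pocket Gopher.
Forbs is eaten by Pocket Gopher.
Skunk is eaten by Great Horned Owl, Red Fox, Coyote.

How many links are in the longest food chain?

3 links

One longest chain: Grass → Pocket Gopher → Skunk → Red Fox.
It has 4 species and 3 links.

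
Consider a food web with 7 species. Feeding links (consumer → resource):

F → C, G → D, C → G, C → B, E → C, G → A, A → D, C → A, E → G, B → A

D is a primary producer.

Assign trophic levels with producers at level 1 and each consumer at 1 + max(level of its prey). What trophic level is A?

Trophic level 2

D is a producer → level 1.
A eats D → level 2.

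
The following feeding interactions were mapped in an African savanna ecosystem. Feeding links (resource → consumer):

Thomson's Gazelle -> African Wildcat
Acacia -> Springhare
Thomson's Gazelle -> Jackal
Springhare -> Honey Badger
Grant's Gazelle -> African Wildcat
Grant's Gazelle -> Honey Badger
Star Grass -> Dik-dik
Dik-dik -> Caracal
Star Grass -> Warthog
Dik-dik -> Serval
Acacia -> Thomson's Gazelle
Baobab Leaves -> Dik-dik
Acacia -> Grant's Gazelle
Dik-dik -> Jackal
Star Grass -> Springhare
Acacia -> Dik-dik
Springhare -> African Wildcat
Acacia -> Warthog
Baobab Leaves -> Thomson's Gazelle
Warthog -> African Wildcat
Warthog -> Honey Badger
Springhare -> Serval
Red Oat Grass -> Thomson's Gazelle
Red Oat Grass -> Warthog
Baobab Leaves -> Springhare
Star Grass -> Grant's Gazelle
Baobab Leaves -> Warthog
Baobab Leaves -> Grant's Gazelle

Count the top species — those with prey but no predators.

Top species (has prey, but nothing eats it): Jackal, Serval, Caracal, African Wildcat, Honey Badger.
Count: 5.

5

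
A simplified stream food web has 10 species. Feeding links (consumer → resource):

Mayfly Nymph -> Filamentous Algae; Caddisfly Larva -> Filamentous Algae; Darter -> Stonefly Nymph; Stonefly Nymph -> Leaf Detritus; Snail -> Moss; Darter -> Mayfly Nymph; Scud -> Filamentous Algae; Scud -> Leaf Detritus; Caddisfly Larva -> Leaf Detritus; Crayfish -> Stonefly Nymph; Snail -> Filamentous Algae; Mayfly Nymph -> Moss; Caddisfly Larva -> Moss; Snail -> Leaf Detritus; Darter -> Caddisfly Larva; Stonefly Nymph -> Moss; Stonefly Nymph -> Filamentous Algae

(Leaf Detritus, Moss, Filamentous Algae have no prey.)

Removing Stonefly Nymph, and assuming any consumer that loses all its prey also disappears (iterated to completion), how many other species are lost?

Remove Stonefly Nymph.
Round 1: Crayfish (all prey gone) → extinct.
No further losses. Total secondary extinctions: 1.

1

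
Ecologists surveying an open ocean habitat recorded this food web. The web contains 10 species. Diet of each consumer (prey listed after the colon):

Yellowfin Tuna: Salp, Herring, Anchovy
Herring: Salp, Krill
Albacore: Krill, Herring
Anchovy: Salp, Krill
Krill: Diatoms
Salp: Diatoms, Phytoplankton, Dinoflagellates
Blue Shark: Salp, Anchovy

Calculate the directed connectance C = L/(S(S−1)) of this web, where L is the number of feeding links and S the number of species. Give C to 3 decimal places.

The web has S = 10 species and L = 15 feeding links.
C = L / (S(S−1)) = 15 / 90 = 0.1667 ≈ 0.167.

C = 0.167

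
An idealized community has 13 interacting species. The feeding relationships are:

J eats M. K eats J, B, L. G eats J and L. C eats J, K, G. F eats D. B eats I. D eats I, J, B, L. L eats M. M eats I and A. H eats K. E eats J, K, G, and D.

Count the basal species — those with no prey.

2

Basal species (no prey listed): A, I.
Count: 2.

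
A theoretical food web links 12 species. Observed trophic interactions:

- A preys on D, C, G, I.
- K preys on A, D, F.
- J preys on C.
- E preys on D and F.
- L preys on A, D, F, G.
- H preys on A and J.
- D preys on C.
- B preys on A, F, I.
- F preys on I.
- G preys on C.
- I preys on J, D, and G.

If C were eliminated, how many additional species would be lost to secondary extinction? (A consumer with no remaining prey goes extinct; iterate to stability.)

11

Remove C.
Round 1: G (all prey gone), J (all prey gone), D (all prey gone) → extinct.
Round 2: I (all prey gone) → extinct.
Round 3: F (all prey gone), A (all prey gone) → extinct.
Round 4: K (all prey gone), B (all prey gone), E (all prey gone), H (all prey gone), L (all prey gone) → extinct.
No further losses. Total secondary extinctions: 11.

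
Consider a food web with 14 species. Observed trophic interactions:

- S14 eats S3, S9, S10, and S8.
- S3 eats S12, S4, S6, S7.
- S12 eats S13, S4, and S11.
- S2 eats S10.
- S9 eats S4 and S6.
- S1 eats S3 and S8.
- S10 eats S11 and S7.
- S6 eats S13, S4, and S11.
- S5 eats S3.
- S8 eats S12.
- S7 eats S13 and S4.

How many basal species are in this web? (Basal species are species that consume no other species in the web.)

Basal species (no prey listed): S4, S11, S13.
Count: 3.

3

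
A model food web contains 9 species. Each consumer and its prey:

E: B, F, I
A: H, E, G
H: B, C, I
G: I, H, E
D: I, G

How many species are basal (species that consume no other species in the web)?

4

Basal species (no prey listed): B, C, F, I.
Count: 4.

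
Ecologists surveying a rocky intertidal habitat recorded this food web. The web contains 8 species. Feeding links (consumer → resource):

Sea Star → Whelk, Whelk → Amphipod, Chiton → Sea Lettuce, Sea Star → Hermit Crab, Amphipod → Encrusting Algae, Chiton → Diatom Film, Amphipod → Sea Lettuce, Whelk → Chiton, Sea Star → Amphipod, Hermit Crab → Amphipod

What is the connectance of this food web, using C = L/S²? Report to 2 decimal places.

C = 0.16

The web has S = 8 species and L = 10 feeding links.
C = L / S² = 10 / 64 = 0.1562 ≈ 0.16.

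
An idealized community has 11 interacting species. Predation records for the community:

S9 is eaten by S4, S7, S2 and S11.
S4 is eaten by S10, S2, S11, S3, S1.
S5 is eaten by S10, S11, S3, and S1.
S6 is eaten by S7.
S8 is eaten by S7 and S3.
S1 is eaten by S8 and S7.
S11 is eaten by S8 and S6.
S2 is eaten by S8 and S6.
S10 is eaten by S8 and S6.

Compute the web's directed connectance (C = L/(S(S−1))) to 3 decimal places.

The web has S = 11 species and L = 24 feeding links.
C = L / (S(S−1)) = 24 / 110 = 0.2182 ≈ 0.218.

C = 0.218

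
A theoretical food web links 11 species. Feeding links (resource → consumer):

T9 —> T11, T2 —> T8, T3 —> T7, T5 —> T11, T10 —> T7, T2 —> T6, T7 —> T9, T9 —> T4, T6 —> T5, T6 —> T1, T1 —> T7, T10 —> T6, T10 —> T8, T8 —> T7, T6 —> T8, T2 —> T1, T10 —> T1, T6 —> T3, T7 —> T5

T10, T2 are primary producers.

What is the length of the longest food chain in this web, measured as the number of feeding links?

One longest chain: T10 → T6 → T3 → T7 → T9 → T4.
It has 6 species and 5 links.

5 links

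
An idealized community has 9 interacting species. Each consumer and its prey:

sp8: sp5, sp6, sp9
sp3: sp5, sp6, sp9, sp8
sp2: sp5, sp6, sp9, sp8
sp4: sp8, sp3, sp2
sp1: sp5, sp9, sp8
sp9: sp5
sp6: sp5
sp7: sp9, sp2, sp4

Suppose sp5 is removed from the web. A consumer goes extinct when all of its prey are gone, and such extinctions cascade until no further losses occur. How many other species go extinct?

Remove sp5.
Round 1: sp6 (all prey gone), sp9 (all prey gone) → extinct.
Round 2: sp8 (all prey gone) → extinct.
Round 3: sp3 (all prey gone), sp2 (all prey gone), sp1 (all prey gone) → extinct.
Round 4: sp4 (all prey gone) → extinct.
Round 5: sp7 (all prey gone) → extinct.
No further losses. Total secondary extinctions: 8.

8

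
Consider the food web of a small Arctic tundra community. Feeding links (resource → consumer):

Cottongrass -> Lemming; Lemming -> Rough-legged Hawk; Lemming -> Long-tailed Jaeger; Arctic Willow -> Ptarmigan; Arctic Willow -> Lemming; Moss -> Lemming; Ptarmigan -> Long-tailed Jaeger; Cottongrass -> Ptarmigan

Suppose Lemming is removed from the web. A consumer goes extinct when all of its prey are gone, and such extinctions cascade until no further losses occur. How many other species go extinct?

1

Remove Lemming.
Round 1: Rough-legged Hawk (all prey gone) → extinct.
No further losses. Total secondary extinctions: 1.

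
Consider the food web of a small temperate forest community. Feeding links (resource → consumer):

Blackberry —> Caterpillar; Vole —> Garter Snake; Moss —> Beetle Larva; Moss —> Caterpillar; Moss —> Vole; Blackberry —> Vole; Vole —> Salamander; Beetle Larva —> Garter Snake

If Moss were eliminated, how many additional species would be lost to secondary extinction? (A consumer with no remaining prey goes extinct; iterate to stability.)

Remove Moss.
Round 1: Beetle Larva (all prey gone) → extinct.
No further losses. Total secondary extinctions: 1.

1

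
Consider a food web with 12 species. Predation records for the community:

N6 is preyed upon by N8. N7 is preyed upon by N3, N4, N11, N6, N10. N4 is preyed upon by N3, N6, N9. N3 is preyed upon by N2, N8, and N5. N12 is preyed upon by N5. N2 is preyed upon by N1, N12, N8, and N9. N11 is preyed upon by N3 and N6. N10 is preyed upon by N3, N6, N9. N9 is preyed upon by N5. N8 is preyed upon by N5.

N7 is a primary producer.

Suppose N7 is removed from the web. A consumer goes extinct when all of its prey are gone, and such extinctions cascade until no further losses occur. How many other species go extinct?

Remove N7.
Round 1: N10 (all prey gone), N4 (all prey gone), N11 (all prey gone) → extinct.
Round 2: N3 (all prey gone), N6 (all prey gone) → extinct.
Round 3: N2 (all prey gone) → extinct.
Round 4: N1 (all prey gone), N12 (all prey gone), N8 (all prey gone), N9 (all prey gone) → extinct.
Round 5: N5 (all prey gone) → extinct.
No further losses. Total secondary extinctions: 11.

11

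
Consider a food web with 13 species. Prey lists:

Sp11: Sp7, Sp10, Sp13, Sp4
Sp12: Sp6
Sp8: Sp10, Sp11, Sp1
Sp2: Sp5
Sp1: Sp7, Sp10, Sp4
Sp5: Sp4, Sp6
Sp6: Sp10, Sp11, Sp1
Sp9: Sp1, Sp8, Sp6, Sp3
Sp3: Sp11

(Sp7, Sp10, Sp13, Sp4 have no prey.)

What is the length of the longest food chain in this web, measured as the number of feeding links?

4 links

One longest chain: Sp7 → Sp11 → Sp6 → Sp5 → Sp2.
It has 5 species and 4 links.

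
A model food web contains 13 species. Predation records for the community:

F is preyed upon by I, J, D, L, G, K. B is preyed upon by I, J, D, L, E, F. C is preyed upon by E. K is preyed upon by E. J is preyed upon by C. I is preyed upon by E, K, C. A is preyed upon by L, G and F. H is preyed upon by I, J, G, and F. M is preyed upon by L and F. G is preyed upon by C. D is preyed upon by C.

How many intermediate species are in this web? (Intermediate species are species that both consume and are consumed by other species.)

Intermediate species (has both prey and predators): F, I, J, D, G, C, K.
Count: 7.

7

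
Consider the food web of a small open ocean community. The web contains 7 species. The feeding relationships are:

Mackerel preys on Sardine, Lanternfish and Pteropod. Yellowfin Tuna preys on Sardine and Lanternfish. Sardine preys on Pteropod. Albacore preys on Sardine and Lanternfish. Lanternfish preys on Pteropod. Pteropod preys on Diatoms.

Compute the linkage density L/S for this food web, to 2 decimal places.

L/S = 1.43

There are L = 10 links among S = 7 species.
L/S = 10/7 = 1.4286 ≈ 1.43.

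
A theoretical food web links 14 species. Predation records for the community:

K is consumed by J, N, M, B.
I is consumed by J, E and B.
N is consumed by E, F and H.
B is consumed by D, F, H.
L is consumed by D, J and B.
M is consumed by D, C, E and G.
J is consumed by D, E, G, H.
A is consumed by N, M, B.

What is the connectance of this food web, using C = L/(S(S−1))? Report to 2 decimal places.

The web has S = 14 species and L = 27 feeding links.
C = L / (S(S−1)) = 27 / 182 = 0.1484 ≈ 0.15.

C = 0.15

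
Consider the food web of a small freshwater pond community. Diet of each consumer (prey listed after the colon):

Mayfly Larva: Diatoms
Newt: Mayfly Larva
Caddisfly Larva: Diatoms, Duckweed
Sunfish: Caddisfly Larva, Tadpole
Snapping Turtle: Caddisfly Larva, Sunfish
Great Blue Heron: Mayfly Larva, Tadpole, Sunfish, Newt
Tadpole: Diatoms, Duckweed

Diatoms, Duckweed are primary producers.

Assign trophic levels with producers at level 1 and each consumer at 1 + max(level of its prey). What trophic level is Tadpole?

Diatoms is a producer → level 1.
Tadpole eats Diatoms (level 1); other prey at levels: Duckweed 1 → level 2.

Trophic level 2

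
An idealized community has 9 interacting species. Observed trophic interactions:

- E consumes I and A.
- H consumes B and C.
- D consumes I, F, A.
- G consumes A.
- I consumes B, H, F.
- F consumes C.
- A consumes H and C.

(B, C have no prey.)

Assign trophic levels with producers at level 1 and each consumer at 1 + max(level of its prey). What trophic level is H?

Trophic level 2

B is a producer → level 1.
H eats B (level 1); other prey at levels: C 1 → level 2.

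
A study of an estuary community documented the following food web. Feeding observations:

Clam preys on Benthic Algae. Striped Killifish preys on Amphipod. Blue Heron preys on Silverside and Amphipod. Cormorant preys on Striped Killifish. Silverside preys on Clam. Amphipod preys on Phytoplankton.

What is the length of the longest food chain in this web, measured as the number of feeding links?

One longest chain: Benthic Algae → Clam → Silverside → Blue Heron.
It has 4 species and 3 links.

3 links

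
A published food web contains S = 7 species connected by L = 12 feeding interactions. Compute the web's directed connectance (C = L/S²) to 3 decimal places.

The web has S = 7 species and L = 12 feeding links.
C = L / S² = 12 / 49 = 0.2449 ≈ 0.245.

C = 0.245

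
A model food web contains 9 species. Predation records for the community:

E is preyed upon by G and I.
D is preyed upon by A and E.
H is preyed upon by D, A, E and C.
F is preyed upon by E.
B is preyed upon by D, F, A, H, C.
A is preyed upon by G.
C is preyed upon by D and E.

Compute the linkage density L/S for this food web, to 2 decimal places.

There are L = 17 links among S = 9 species.
L/S = 17/9 = 1.8889 ≈ 1.89.

L/S = 1.89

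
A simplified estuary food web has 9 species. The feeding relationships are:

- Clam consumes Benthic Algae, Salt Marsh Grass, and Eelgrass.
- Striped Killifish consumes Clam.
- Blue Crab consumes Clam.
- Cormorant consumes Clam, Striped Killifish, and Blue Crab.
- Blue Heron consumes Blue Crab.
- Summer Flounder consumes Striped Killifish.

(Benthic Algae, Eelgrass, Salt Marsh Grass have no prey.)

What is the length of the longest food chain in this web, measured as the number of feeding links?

One longest chain: Benthic Algae → Clam → Striped Killifish → Summer Flounder.
It has 4 species and 3 links.

3 links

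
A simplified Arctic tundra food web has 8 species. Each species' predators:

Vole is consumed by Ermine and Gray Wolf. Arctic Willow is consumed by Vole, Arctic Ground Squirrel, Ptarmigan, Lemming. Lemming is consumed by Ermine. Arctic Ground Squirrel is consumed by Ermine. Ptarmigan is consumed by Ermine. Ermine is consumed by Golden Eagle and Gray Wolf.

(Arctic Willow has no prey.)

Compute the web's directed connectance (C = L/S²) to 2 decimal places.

The web has S = 8 species and L = 11 feeding links.
C = L / S² = 11 / 64 = 0.1719 ≈ 0.17.

C = 0.17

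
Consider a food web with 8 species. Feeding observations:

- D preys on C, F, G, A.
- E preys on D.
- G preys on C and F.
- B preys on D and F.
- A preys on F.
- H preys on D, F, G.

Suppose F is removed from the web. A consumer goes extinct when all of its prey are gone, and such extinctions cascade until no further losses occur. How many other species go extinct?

1

Remove F.
Round 1: A (all prey gone) → extinct.
No further losses. Total secondary extinctions: 1.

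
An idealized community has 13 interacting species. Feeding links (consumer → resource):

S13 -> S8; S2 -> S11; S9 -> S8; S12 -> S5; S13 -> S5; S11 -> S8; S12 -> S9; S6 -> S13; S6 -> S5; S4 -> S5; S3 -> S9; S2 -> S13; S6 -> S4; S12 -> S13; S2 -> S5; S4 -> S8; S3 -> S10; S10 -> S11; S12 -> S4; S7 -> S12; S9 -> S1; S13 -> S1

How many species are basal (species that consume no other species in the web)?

Basal species (no prey listed): S5, S8, S1.
Count: 3.

3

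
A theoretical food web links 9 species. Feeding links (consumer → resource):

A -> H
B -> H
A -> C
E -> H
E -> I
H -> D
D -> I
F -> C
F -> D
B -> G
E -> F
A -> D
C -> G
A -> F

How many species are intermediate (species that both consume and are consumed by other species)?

Intermediate species (has both prey and predators): D, C, F, H.
Count: 4.

4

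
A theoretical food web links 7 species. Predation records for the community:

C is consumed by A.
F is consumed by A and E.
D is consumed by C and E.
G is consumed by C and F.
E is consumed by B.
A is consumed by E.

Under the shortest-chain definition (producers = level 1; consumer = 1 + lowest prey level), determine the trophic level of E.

D is a producer → level 1.
E eats D → level 2.

Trophic level 2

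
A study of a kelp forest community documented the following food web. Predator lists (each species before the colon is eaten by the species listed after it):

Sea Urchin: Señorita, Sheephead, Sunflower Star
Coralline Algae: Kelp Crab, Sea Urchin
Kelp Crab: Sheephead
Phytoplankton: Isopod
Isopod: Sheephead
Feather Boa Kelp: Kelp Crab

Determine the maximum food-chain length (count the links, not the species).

One longest chain: Coralline Algae → Sea Urchin → Señorita.
It has 3 species and 2 links.

2 links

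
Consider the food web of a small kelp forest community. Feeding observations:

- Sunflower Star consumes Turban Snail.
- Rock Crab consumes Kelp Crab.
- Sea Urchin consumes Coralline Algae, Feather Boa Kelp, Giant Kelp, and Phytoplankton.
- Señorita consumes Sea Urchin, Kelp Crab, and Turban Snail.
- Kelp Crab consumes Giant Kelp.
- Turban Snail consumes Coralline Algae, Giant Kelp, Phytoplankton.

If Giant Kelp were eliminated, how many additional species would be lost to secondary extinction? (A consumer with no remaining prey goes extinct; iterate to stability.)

2

Remove Giant Kelp.
Round 1: Kelp Crab (all prey gone) → extinct.
Round 2: Rock Crab (all prey gone) → extinct.
No further losses. Total secondary extinctions: 2.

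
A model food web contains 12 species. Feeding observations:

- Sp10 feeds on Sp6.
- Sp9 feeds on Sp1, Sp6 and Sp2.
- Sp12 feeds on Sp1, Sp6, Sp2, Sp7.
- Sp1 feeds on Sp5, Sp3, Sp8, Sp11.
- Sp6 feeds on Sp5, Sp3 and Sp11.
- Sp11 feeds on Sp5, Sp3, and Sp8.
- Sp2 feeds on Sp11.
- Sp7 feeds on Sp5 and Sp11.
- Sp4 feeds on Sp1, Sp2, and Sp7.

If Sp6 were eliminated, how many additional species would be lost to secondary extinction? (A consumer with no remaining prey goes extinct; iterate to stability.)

1

Remove Sp6.
Round 1: Sp10 (all prey gone) → extinct.
No further losses. Total secondary extinctions: 1.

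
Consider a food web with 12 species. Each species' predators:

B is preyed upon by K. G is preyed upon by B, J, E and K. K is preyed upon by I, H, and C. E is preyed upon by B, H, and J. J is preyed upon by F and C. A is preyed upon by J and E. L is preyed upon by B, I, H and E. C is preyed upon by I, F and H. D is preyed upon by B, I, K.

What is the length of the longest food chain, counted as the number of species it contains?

6 species

One longest chain: L → E → B → K → C → F.
It has 6 species and 5 links.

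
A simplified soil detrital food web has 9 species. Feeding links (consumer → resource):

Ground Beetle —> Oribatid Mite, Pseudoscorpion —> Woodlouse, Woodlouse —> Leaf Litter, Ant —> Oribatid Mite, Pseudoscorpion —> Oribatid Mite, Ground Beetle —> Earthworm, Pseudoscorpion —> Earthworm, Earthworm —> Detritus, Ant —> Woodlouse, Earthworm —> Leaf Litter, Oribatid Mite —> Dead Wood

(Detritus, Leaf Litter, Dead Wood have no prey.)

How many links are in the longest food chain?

One longest chain: Leaf Litter → Woodlouse → Ant.
It has 3 species and 2 links.

2 links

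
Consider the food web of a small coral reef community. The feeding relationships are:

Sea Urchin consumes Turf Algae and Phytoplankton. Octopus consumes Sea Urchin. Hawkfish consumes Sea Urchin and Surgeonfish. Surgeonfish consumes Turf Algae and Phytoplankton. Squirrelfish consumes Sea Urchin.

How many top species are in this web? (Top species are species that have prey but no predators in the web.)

Top species (has prey, but nothing eats it): Hawkfish, Squirrelfish, Octopus.
Count: 3.

3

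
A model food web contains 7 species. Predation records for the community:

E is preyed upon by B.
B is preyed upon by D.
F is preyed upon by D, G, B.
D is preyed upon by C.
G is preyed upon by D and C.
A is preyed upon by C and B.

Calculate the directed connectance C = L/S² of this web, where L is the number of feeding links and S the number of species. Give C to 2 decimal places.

The web has S = 7 species and L = 10 feeding links.
C = L / S² = 10 / 49 = 0.2041 ≈ 0.20.

C = 0.20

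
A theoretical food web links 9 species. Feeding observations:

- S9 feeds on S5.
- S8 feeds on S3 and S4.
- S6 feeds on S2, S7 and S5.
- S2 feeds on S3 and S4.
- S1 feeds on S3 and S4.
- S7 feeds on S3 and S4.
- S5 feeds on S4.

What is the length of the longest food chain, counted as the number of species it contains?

3 species

One longest chain: S4 → S2 → S6.
It has 3 species and 2 links.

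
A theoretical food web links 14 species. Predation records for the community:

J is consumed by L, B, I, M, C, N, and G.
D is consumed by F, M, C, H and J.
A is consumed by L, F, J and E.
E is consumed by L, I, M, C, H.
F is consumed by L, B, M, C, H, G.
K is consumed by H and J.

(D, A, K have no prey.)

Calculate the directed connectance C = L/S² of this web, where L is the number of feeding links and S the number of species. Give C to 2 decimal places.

C = 0.15

The web has S = 14 species and L = 29 feeding links.
C = L / S² = 29 / 196 = 0.1480 ≈ 0.15.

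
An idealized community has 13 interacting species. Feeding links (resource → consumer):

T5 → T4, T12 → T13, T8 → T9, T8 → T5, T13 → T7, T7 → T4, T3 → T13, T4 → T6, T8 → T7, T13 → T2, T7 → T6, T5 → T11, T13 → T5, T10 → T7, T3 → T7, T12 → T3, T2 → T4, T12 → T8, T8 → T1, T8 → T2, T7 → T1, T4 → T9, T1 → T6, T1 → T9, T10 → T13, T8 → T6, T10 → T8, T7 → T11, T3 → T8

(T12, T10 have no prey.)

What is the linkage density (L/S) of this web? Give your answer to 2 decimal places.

There are L = 29 links among S = 13 species.
L/S = 29/13 = 2.2308 ≈ 2.23.

L/S = 2.23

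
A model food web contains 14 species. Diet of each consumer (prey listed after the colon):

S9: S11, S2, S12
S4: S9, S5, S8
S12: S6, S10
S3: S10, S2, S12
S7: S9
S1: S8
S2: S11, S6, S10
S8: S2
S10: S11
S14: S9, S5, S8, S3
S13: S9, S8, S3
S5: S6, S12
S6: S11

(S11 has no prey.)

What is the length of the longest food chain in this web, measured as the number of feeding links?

4 links

One longest chain: S11 → S6 → S2 → S9 → S7.
It has 5 species and 4 links.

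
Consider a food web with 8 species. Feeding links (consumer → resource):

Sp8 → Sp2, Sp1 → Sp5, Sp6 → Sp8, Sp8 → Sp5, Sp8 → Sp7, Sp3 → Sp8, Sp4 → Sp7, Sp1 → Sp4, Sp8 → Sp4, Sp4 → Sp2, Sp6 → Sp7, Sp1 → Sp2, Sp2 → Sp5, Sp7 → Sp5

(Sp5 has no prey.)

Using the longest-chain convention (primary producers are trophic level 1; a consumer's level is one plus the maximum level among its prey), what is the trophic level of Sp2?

Sp5 is a producer → level 1.
Sp2 eats Sp5 → level 2.

Trophic level 2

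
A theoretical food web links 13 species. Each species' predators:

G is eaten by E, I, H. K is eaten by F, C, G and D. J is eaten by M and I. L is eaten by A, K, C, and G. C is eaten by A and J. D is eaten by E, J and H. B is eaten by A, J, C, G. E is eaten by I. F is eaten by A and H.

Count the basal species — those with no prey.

2

Basal species (no prey listed): L, B.
Count: 2.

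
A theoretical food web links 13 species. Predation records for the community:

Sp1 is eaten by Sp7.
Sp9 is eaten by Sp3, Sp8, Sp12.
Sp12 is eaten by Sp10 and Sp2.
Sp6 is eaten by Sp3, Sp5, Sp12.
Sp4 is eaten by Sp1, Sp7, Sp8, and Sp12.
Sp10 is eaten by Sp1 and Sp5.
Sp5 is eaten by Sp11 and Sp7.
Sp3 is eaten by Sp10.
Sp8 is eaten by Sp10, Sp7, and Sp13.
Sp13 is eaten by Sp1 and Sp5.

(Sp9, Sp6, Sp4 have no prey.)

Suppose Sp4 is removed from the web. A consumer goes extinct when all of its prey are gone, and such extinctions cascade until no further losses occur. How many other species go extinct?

0

Remove Sp4.
Every predator of it retains at least one other prey: Sp8 still has Sp9; Sp12 still has Sp9, Sp6; Sp1 still has Sp10, Sp13; Sp7 still has Sp8, Sp5, Sp1.
No consumer loses all prey, so no secondary extinctions occur.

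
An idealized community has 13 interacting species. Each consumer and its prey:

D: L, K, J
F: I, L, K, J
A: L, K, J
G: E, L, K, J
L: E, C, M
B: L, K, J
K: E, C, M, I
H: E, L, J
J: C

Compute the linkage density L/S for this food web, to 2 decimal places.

There are L = 28 links among S = 13 species.
L/S = 28/13 = 2.1538 ≈ 2.15.

L/S = 2.15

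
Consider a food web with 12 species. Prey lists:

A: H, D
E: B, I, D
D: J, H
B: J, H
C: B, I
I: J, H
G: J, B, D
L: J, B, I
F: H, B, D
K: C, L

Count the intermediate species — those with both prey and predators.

Intermediate species (has both prey and predators): B, I, D, C, L.
Count: 5.

5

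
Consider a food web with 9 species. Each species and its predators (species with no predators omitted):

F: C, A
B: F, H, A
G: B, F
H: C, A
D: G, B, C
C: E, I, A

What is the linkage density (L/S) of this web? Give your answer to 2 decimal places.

L/S = 1.67

There are L = 15 links among S = 9 species.
L/S = 15/9 = 1.6667 ≈ 1.67.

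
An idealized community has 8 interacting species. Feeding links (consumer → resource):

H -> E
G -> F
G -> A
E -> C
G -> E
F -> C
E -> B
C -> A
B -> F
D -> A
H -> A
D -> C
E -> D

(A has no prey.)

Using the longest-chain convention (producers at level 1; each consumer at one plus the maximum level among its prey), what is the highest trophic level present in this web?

6

Producers (level 1): A.
A → C → F → B → E → G gives G level 6.
No species has a prey at level 6, so no species reaches level 7.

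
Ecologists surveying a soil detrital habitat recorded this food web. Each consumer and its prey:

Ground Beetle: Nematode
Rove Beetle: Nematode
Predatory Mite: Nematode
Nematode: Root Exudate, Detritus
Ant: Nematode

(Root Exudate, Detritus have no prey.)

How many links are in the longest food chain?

One longest chain: Root Exudate → Nematode → Predatory Mite.
It has 3 species and 2 links.

2 links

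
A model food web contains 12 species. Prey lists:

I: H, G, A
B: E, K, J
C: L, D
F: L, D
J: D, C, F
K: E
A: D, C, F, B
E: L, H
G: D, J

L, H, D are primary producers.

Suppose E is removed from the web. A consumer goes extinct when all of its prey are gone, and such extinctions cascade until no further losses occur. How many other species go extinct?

Remove E.
Round 1: K (all prey gone) → extinct.
No further losses. Total secondary extinctions: 1.

1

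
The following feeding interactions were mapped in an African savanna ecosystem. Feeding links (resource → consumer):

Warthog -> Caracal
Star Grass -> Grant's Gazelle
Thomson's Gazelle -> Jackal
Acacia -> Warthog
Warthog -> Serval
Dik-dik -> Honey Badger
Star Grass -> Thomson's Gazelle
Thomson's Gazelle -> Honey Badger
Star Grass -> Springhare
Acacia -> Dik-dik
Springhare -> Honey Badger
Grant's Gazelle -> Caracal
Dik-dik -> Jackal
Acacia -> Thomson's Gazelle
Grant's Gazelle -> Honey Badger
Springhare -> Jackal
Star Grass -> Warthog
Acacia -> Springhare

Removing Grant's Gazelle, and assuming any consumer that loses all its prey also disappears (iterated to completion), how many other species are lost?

0

Remove Grant's Gazelle.
Every predator of it retains at least one other prey: Honey Badger still has Thomson's Gazelle, Dik-dik, Springhare; Caracal still has Warthog.
No consumer loses all prey, so no secondary extinctions occur.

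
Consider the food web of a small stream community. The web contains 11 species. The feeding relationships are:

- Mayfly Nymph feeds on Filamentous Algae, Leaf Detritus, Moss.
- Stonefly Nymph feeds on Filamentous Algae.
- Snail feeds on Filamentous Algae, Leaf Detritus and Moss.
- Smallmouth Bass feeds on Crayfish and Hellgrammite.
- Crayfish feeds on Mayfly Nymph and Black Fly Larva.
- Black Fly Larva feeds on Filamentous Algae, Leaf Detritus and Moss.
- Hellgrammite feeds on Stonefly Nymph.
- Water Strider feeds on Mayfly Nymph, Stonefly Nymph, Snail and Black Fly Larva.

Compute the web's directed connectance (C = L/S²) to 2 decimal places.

The web has S = 11 species and L = 19 feeding links.
C = L / S² = 19 / 121 = 0.1570 ≈ 0.16.

C = 0.16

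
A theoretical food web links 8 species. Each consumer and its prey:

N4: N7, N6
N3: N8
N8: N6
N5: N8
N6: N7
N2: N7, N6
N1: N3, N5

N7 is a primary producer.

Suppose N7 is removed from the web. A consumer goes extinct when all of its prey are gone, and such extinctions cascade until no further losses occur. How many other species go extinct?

7

Remove N7.
Round 1: N6 (all prey gone) → extinct.
Round 2: N2 (all prey gone), N8 (all prey gone), N4 (all prey gone) → extinct.
Round 3: N3 (all prey gone), N5 (all prey gone) → extinct.
Round 4: N1 (all prey gone) → extinct.
No further losses. Total secondary extinctions: 7.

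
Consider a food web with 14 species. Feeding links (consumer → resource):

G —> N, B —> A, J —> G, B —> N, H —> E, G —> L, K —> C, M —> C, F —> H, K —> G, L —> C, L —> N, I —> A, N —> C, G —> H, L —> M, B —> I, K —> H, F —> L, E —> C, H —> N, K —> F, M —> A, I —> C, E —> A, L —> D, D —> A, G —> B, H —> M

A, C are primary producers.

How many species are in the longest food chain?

5 species

One longest chain: C → N → B → G → J.
It has 5 species and 4 links.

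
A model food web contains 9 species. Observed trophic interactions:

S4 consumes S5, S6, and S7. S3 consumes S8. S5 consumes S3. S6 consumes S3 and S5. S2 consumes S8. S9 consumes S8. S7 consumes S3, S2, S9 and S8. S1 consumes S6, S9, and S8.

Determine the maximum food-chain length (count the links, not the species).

4 links

One longest chain: S8 → S3 → S5 → S6 → S1.
It has 5 species and 4 links.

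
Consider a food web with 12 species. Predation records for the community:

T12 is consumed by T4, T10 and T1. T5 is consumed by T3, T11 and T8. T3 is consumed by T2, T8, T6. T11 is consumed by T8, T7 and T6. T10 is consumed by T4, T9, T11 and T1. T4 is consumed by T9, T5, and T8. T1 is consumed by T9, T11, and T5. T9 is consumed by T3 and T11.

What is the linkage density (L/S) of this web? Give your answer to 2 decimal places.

L/S = 2.00

There are L = 24 links among S = 12 species.
L/S = 24/12 = 2.0000 ≈ 2.00.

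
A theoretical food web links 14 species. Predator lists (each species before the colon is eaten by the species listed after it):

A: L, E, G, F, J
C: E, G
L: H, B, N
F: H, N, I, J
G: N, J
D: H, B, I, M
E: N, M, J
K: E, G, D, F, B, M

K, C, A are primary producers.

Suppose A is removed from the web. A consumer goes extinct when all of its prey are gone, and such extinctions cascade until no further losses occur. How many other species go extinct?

1

Remove A.
Round 1: L (all prey gone) → extinct.
No further losses. Total secondary extinctions: 1.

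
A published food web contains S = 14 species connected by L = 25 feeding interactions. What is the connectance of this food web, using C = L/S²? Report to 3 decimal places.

C = 0.128

The web has S = 14 species and L = 25 feeding links.
C = L / S² = 25 / 196 = 0.1276 ≈ 0.128.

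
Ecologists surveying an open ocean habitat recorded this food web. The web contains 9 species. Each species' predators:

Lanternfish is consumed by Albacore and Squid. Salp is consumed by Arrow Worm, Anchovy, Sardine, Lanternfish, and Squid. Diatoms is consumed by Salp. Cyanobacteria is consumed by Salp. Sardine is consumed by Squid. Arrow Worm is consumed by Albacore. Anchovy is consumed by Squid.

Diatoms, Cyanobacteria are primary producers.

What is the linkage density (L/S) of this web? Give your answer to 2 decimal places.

L/S = 1.33

There are L = 12 links among S = 9 species.
L/S = 12/9 = 1.3333 ≈ 1.33.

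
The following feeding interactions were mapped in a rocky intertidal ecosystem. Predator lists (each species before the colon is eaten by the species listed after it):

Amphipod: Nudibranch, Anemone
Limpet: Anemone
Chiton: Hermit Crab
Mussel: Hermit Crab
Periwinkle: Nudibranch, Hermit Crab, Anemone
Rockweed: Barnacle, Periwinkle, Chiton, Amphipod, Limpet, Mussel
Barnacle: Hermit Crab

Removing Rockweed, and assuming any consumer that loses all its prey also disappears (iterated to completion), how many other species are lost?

Remove Rockweed.
Round 1: Barnacle (all prey gone), Periwinkle (all prey gone), Chiton (all prey gone), Amphipod (all prey gone), Limpet (all prey gone), Mussel (all prey gone) → extinct.
Round 2: Nudibranch (all prey gone), Hermit Crab (all prey gone), Anemone (all prey gone) → extinct.
No further losses. Total secondary extinctions: 9.

9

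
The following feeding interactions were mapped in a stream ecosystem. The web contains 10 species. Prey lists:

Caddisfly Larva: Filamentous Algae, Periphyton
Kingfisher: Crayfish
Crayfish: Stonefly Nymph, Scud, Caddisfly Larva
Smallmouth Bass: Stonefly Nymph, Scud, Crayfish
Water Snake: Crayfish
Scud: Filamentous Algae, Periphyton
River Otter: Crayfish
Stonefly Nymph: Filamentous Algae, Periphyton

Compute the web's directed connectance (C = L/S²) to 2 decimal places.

The web has S = 10 species and L = 15 feeding links.
C = L / S² = 15 / 100 = 0.1500 ≈ 0.15.

C = 0.15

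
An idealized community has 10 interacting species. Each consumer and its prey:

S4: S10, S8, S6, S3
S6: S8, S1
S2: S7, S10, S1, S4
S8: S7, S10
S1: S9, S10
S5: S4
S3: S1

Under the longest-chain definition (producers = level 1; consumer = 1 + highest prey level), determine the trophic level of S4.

Trophic level 4

S7 is a producer → level 1.
S8 eats S7 (level 1); other prey at levels: S10 1 → level 2.
S6 eats S8 (level 2); other prey at levels: S1 2 → level 3.
S4 eats S6 (level 3); other prey at levels: S10 1, S8 2, S3 3 → level 4.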